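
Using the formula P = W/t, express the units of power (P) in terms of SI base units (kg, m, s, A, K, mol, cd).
Units of each symbol in P = W/t:
  W (work): kg·m²/s²
  t (time): s  → in the denominator, contributes 1/s

Multiplying the contributions: [kg·m²/s²] · [1/s]
Adding exponents of each base unit: kg: 1, m: 2, s: -3
SI base units of power: kg·m²/s³

Answer: kg·m²/s³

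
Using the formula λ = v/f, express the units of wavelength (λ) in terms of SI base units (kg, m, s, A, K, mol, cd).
Units of each symbol in λ = v/f:
  v (wave speed): m/s
  f (frequency): 1/s  → in the denominator, contributes s

Multiplying the contributions: [m/s] · [s]
Adding exponents of each base unit: m: 1
SI base units of wavelength: m

Answer: m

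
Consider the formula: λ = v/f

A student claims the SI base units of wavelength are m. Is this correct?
Units of each symbol in λ = v/f:
  v (wave speed): m/s
  f (frequency): 1/s  → in the denominator, contributes s

Multiplying the contributions: [m/s] · [s]
Adding exponents of each base unit: m: 1
SI base units of wavelength: m

The claimed units m match the derived units, so the claim is correct.

Answer: Yes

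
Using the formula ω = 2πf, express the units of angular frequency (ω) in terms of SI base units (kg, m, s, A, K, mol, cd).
Units of each symbol in ω = 2πf:
  f (frequency): 1/s
  The factor 2π is dimensionless.

Multiplying the contributions: [1/s]
Adding exponents of each base unit: s: -1
SI base units of angular frequency: 1/s

Answer: 1/s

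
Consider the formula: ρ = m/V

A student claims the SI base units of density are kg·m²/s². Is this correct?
Units of each symbol in ρ = m/V:
  m (mass): kg
  V (volume): m³  → in the denominator, contributes 1/m³

Multiplying the contributions: [kg] · [1/m³]
Adding exponents of each base unit: kg: 1, m: -3
SI base units of density: kg/m³

The claimed units kg·m²/s² (exponents kg: 1, m: 2, s: -2) do not match the derived units kg/m³ (exponents kg: 1, m: -3), so the claim is incorrect.

Answer: No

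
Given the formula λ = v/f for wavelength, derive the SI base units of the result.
Units of each symbol in λ = v/f:
  v (wave speed): m/s
  f (frequency): 1/s  → in the denominator, contributes s

Multiplying the contributions: [m/s] · [s]
Adding exponents of each base unit: m: 1
SI base units of wavelength: m

Answer: m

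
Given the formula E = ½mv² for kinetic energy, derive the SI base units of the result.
Units of each symbol in E = ½mv²:
  m (mass): kg
  v (speed): m/s  → to the power 2, contributes m²/s²
  The factor ½ is dimensionless.

Multiplying the contributions: [kg] · [m²/s²]
Adding exponents of each base unit: kg: 1, m: 2, s: -2
SI base units of kinetic energy: kg·m²/s²

Answer: kg·m²/s²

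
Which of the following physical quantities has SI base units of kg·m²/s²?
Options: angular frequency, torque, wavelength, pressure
Checking the SI base units of each option:
  angular frequency (ω = 2πf): 1/s  ✗
  torque (τ = Fr): kg·m²/s²  ✓ matches
  wavelength (λ = v/f): m  ✗
  pressure (P = F/A): kg/(m·s²)  ✗

Only torque has units kg·m²/s².

Answer: torque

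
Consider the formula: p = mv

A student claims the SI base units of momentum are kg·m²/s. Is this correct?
Units of each symbol in p = mv:
  m (mass): kg
  v (velocity): m/s

Multiplying the contributions: [kg] · [m/s]
Adding exponents of each base unit: kg: 1, m: 1, s: -1
SI base units of momentum: kg·m/s

The claimed units kg·m²/s (exponents kg: 1, m: 2, s: -1) do not match the derived units kg·m/s (exponents kg: 1, m: 1, s: -1), so the claim is incorrect.

Answer: No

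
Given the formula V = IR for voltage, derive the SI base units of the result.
Units of each symbol in V = IR:
  I (current): A
  R (resistance, in ohms): kg·m²/(s³·A²)

Multiplying the contributions: [A] · [kg·m²/(s³·A²)]
Adding exponents of each base unit: kg: 1, m: 2, s: -3, A: -1
SI base units of voltage: kg·m²/(s³·A)

Answer: kg·m²/(s³·A)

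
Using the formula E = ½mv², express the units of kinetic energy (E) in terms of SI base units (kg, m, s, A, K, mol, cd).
Units of each symbol in E = ½mv²:
  m (mass): kg
  v (speed): m/s  → to the power 2, contributes m²/s²
  The factor ½ is dimensionless.

Multiplying the contributions: [kg] · [m²/s²]
Adding exponents of each base unit: kg: 1, m: 2, s: -2
SI base units of kinetic energy: kg·m²/s²

Answer: kg·m²/s²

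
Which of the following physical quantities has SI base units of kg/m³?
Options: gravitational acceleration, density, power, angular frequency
Checking the SI base units of each option:
  gravitational acceleration (g = GM/r²): m/s²  ✗
  density (ρ = m/V): kg/m³  ✓ matches
  power (P = W/t): kg·m²/s³  ✗
  angular frequency (ω = 2πf): 1/s  ✗

Only density has units kg/m³.

Answer: density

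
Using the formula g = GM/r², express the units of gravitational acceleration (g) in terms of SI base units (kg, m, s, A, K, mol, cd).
Units of each symbol in g = GM/r²:
  G (gravitational constant): m³/(kg·s²)
  M (mass): kg
  r (distance): m  → to the power 2 in the denominator, contributes 1/m²

Multiplying the contributions: [m³/(kg·s²)] · [kg] · [1/m²]
Adding exponents of each base unit: m: 1, s: -2
SI base units of gravitational acceleration: m/s²

Answer: m/s²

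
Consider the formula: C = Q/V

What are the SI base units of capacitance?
Units of each symbol in C = Q/V:
  Q (charge, in coulombs): s·A
  V (voltage, in volts): kg·m²/(s³·A)  → in the denominator, contributes s³·A/(kg·m²)

Multiplying the contributions: [s·A] · [s³·A/(kg·m²)]
Adding exponents of each base unit: kg: -1, m: -2, s: 4, A: 2
SI base units of capacitance: s⁴·A²/(kg·m²)

Answer: s⁴·A²/(kg·m²)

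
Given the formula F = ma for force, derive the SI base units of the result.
Units of each symbol in F = ma:
  m (mass): kg
  a (acceleration): m/s²

Multiplying the contributions: [kg] · [m/s²]
Adding exponents of each base unit: kg: 1, m: 1, s: -2
SI base units of force: kg·m/s²

Answer: kg·m/s²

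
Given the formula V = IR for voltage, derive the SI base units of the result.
Units of each symbol in V = IR:
  I (current): A
  R (resistance, in ohms): kg·m²/(s³·A²)

Multiplying the contributions: [A] · [kg·m²/(s³·A²)]
Adding exponents of each base unit: kg: 1, m: 2, s: -3, A: -1
SI base units of voltage: kg·m²/(s³·A)

Answer: kg·m²/(s³·A)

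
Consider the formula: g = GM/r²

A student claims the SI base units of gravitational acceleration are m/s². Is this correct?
Units of each symbol in g = GM/r²:
  G (gravitational constant): m³/(kg·s²)
  M (mass): kg
  r (distance): m  → to the power 2 in the denominator, contributes 1/m²

Multiplying the contributions: [m³/(kg·s²)] · [kg] · [1/m²]
Adding exponents of each base unit: m: 1, s: -2
SI base units of gravitational acceleration: m/s²

The claimed units m/s² match the derived units, so the claim is correct.

Answer: Yes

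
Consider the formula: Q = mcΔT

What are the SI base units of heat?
Units of each symbol in Q = mcΔT:
  m (mass): kg
  c (specific heat capacity, in J/(kg·K)): m²/(s²·K)
  ΔT (temperature change): K

Multiplying the contributions: [kg] · [m²/(s²·K)] · [K]
Adding exponents of each base unit: kg: 1, m: 2, s: -2
SI base units of heat: kg·m²/s²

Answer: kg·m²/s²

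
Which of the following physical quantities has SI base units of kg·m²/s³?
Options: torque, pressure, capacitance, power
Checking the SI base units of each option:
  torque (τ = Fr): kg·m²/s²  ✗
  pressure (P = F/A): kg/(m·s²)  ✗
  capacitance (C = Q/V): s⁴·A²/(kg·m²)  ✗
  power (P = W/t): kg·m²/s³  ✓ matches

Only power has units kg·m²/s³.

Answer: power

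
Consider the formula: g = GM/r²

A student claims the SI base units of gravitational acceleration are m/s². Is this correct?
Units of each symbol in g = GM/r²:
  G (gravitational constant): m³/(kg·s²)
  M (mass): kg
  r (distance): m  → to the power 2 in the denominator, contributes 1/m²

Multiplying the contributions: [m³/(kg·s²)] · [kg] · [1/m²]
Adding exponents of each base unit: m: 1, s: -2
SI base units of gravitational acceleration: m/s²

The claimed units m/s² match the derived units, so the claim is correct.

Answer: Yes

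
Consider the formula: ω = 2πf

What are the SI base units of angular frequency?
Units of each symbol in ω = 2πf:
  f (frequency): 1/s
  The factor 2π is dimensionless.

Multiplying the contributions: [1/s]
Adding exponents of each base unit: s: -1
SI base units of angular frequency: 1/s

Answer: 1/s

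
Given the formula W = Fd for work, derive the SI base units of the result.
Units of each symbol in W = Fd:
  F (force): kg·m/s²
  d (displacement): m

Multiplying the contributions: [kg·m/s²] · [m]
Adding exponents of each base unit: kg: 1, m: 2, s: -2
SI base units of work: kg·m²/s²

Answer: kg·m²/s²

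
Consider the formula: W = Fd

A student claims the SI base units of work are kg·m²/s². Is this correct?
Units of each symbol in W = Fd:
  F (force): kg·m/s²
  d (displacement): m

Multiplying the contributions: [kg·m/s²] · [m]
Adding exponents of each base unit: kg: 1, m: 2, s: -2
SI base units of work: kg·m²/s²

The claimed units kg·m²/s² match the derived units, so the claim is correct.

Answer: Yes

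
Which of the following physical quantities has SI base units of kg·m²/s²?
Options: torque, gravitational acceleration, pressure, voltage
Checking the SI base units of each option:
  torque (τ = Fr): kg·m²/s²  ✓ matches
  gravitational acceleration (g = GM/r²): m/s²  ✗
  pressure (P = F/A): kg/(m·s²)  ✗
  voltage (V = IR): kg·m²/(s³·A)  ✗

Only torque has units kg·m²/s².

Answer: torque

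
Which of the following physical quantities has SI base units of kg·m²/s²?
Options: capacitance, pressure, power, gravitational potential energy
Checking the SI base units of each option:
  capacitance (C = Q/V): s⁴·A²/(kg·m²)  ✗
  pressure (P = F/A): kg/(m·s²)  ✗
  power (P = W/t): kg·m²/s³  ✗
  gravitational potential energy (U = -GMm/r): kg·m²/s²  ✓ matches

Only gravitational potential energy has units kg·m²/s².

Answer: gravitational potential energy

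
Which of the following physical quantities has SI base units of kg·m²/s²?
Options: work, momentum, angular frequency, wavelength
Checking the SI base units of each option:
  work (W = Fd): kg·m²/s²  ✓ matches
  momentum (p = mv): kg·m/s  ✗
  angular frequency (ω = 2πf): 1/s  ✗
  wavelength (λ = v/f): m  ✗

Only work has units kg·m²/s².

Answer: work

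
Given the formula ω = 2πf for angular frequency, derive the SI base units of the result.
Units of each symbol in ω = 2πf:
  f (frequency): 1/s
  The factor 2π is dimensionless.

Multiplying the contributions: [1/s]
Adding exponents of each base unit: s: -1
SI base units of angular frequency: 1/s

Answer: 1/s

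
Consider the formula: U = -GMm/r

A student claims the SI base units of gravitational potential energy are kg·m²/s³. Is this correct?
Units of each symbol in U = -GMm/r:
  G (gravitational constant): m³/(kg·s²)
  M (mass): kg
  m (mass): kg
  r (distance): m  → in the denominator, contributes 1/m
  The minus sign does not affect the units.

Multiplying the contributions: [m³/(kg·s²)] · [kg] · [kg] · [1/m]
Adding exponents of each base unit: kg: 1, m: 2, s: -2
SI base units of gravitational potential energy: kg·m²/s²

The claimed units kg·m²/s³ (exponents kg: 1, m: 2, s: -3) do not match the derived units kg·m²/s² (exponents kg: 1, m: 2, s: -2), so the claim is incorrect.

Answer: No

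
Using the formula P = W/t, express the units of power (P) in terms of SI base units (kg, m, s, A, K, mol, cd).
Units of each symbol in P = W/t:
  W (work): kg·m²/s²
  t (time): s  → in the denominator, contributes 1/s

Multiplying the contributions: [kg·m²/s²] · [1/s]
Adding exponents of each base unit: kg: 1, m: 2, s: -3
SI base units of power: kg·m²/s³

Answer: kg·m²/s³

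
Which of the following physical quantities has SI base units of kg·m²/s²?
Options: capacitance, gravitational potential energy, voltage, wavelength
Checking the SI base units of each option:
  capacitance (C = Q/V): s⁴·A²/(kg·m²)  ✗
  gravitational potential energy (U = -GMm/r): kg·m²/s²  ✓ matches
  voltage (V = IR): kg·m²/(s³·A)  ✗
  wavelength (λ = v/f): m  ✗

Only gravitational potential energy has units kg·m²/s².

Answer: gravitational potential energy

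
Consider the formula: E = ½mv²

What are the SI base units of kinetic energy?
Units of each symbol in E = ½mv²:
  m (mass): kg
  v (speed): m/s  → to the power 2, contributes m²/s²
  The factor ½ is dimensionless.

Multiplying the contributions: [kg] · [m²/s²]
Adding exponents of each base unit: kg: 1, m: 2, s: -2
SI base units of kinetic energy: kg·m²/s²

Answer: kg·m²/s²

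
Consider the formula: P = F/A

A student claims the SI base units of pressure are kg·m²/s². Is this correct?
Units of each symbol in P = F/A:
  F (force): kg·m/s²
  A (area): m²  → in the denominator, contributes 1/m²

Multiplying the contributions: [kg·m/s²] · [1/m²]
Adding exponents of each base unit: kg: 1, m: -1, s: -2
SI base units of pressure: kg/(m·s²)

The claimed units kg·m²/s² (exponents kg: 1, m: 2, s: -2) do not match the derived units kg/(m·s²) (exponents kg: 1, m: -1, s: -2), so the claim is incorrect.

Answer: No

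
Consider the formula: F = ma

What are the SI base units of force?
Units of each symbol in F = ma:
  m (mass): kg
  a (acceleration): m/s²

Multiplying the contributions: [kg] · [m/s²]
Adding exponents of each base unit: kg: 1, m: 1, s: -2
SI base units of force: kg·m/s²

Answer: kg·m/s²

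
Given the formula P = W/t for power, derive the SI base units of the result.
Units of each symbol in P = W/t:
  W (work): kg·m²/s²
  t (time): s  → in the denominator, contributes 1/s

Multiplying the contributions: [kg·m²/s²] · [1/s]
Adding exponents of each base unit: kg: 1, m: 2, s: -3
SI base units of power: kg·m²/s³

Answer: kg·m²/s³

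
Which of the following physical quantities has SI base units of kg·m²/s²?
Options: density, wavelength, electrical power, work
Checking the SI base units of each option:
  density (ρ = m/V): kg/m³  ✗
  wavelength (λ = v/f): m  ✗
  electrical power (P = IV): kg·m²/s³  ✗
  work (W = Fd): kg·m²/s²  ✓ matches

Only work has units kg·m²/s².

Answer: work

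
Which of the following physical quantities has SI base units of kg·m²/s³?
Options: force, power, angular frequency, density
Checking the SI base units of each option:
  force (F = ma): kg·m/s²  ✗
  power (P = W/t): kg·m²/s³  ✓ matches
  angular frequency (ω = 2πf): 1/s  ✗
  density (ρ = m/V): kg/m³  ✗

Only power has units kg·m²/s³.

Answer: power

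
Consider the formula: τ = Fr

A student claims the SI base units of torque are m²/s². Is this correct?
Units of each symbol in τ = Fr:
  F (force): kg·m/s²
  r (lever arm): m

Multiplying the contributions: [kg·m/s²] · [m]
Adding exponents of each base unit: kg: 1, m: 2, s: -2
SI base units of torque: kg·m²/s²

The claimed units m²/s² (exponents m: 2, s: -2) do not match the derived units kg·m²/s² (exponents kg: 1, m: 2, s: -2), so the claim is incorrect.

Answer: No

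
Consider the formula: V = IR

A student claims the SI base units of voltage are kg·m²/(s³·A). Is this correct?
Units of each symbol in V = IR:
  I (current): A
  R (resistance, in ohms): kg·m²/(s³·A²)

Multiplying the contributions: [A] · [kg·m²/(s³·A²)]
Adding exponents of each base unit: kg: 1, m: 2, s: -3, A: -1
SI base units of voltage: kg·m²/(s³·A)

The claimed units kg·m²/(s³·A) match the derived units, so the claim is correct.

Answer: Yes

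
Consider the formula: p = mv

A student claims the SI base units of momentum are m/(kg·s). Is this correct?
Units of each symbol in p = mv:
  m (mass): kg
  v (velocity): m/s

Multiplying the contributions: [kg] · [m/s]
Adding exponents of each base unit: kg: 1, m: 1, s: -1
SI base units of momentum: kg·m/s

The claimed units m/(kg·s) (exponents kg: -1, m: 1, s: -1) do not match the derived units kg·m/s (exponents kg: 1, m: 1, s: -1), so the claim is incorrect.

Answer: No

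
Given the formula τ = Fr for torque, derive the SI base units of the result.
Units of each symbol in τ = Fr:
  F (force): kg·m/s²
  r (lever arm): m

Multiplying the contributions: [kg·m/s²] · [m]
Adding exponents of each base unit: kg: 1, m: 2, s: -2
SI base units of torque: kg·m²/s²

Answer: kg·m²/s²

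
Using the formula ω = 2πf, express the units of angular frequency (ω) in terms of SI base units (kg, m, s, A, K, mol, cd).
Units of each symbol in ω = 2πf:
  f (frequency): 1/s
  The factor 2π is dimensionless.

Multiplying the contributions: [1/s]
Adding exponents of each base unit: s: -1
SI base units of angular frequency: 1/s

Answer: 1/s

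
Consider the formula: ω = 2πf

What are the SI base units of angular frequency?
Units of each symbol in ω = 2πf:
  f (frequency): 1/s
  The factor 2π is dimensionless.

Multiplying the contributions: [1/s]
Adding exponents of each base unit: s: -1
SI base units of angular frequency: 1/s

Answer: 1/s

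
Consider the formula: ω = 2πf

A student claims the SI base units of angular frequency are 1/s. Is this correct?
Units of each symbol in ω = 2πf:
  f (frequency): 1/s
  The factor 2π is dimensionless.

Multiplying the contributions: [1/s]
Adding exponents of each base unit: s: -1
SI base units of angular frequency: 1/s

The claimed units 1/s match the derived units, so the claim is correct.

Answer: Yes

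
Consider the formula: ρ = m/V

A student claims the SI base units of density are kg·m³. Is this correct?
Units of each symbol in ρ = m/V:
  m (mass): kg
  V (volume): m³  → in the denominator, contributes 1/m³

Multiplying the contributions: [kg] · [1/m³]
Adding exponents of each base unit: kg: 1, m: -3
SI base units of density: kg/m³

The claimed units kg·m³ (exponents kg: 1, m: 3) do not match the derived units kg/m³ (exponents kg: 1, m: -3), so the claim is incorrect.

Answer: No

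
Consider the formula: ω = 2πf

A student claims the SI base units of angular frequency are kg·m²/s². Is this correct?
Units of each symbol in ω = 2πf:
  f (frequency): 1/s
  The factor 2π is dimensionless.

Multiplying the contributions: [1/s]
Adding exponents of each base unit: s: -1
SI base units of angular frequency: 1/s

The claimed units kg·m²/s² (exponents kg: 1, m: 2, s: -2) do not match the derived units 1/s (exponents s: -1), so the claim is incorrect.

Answer: No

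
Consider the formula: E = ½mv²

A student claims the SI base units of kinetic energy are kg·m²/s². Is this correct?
Units of each symbol in E = ½mv²:
  m (mass): kg
  v (speed): m/s  → to the power 2, contributes m²/s²
  The factor ½ is dimensionless.

Multiplying the contributions: [kg] · [m²/s²]
Adding exponents of each base unit: kg: 1, m: 2, s: -2
SI base units of kinetic energy: kg·m²/s²

The claimed units kg·m²/s² match the derived units, so the claim is correct.

Answer: Yes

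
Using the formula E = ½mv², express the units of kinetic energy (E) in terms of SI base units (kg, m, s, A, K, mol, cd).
Units of each symbol in E = ½mv²:
  m (mass): kg
  v (speed): m/s  → to the power 2, contributes m²/s²
  The factor ½ is dimensionless.

Multiplying the contributions: [kg] · [m²/s²]
Adding exponents of each base unit: kg: 1, m: 2, s: -2
SI base units of kinetic energy: kg·m²/s²

Answer: kg·m²/s²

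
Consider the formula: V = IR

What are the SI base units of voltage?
Units of each symbol in V = IR:
  I (current): A
  R (resistance, in ohms): kg·m²/(s³·A²)

Multiplying the contributions: [A] · [kg·m²/(s³·A²)]
Adding exponents of each base unit: kg: 1, m: 2, s: -3, A: -1
SI base units of voltage: kg·m²/(s³·A)

Answer: kg·m²/(s³·A)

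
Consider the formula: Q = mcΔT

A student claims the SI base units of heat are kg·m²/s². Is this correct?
Units of each symbol in Q = mcΔT:
  m (mass): kg
  c (specific heat capacity, in J/(kg·K)): m²/(s²·K)
  ΔT (temperature change): K

Multiplying the contributions: [kg] · [m²/(s²·K)] · [K]
Adding exponents of each base unit: kg: 1, m: 2, s: -2
SI base units of heat: kg·m²/s²

The claimed units kg·m²/s² match the derived units, so the claim is correct.

Answer: Yes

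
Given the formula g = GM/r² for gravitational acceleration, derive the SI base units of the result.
Units of each symbol in g = GM/r²:
  G (gravitational constant): m³/(kg·s²)
  M (mass): kg
  r (distance): m  → to the power 2 in the denominator, contributes 1/m²

Multiplying the contributions: [m³/(kg·s²)] · [kg] · [1/m²]
Adding exponents of each base unit: m: 1, s: -2
SI base units of gravitational acceleration: m/s²

Answer: m/s²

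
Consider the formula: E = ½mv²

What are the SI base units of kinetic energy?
Units of each symbol in E = ½mv²:
  m (mass): kg
  v (speed): m/s  → to the power 2, contributes m²/s²
  The factor ½ is dimensionless.

Multiplying the contributions: [kg] · [m²/s²]
Adding exponents of each base unit: kg: 1, m: 2, s: -2
SI base units of kinetic energy: kg·m²/s²

Answer: kg·m²/s²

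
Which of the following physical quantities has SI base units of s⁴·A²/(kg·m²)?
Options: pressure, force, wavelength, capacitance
Checking the SI base units of each option:
  pressure (P = F/A): kg/(m·s²)  ✗
  force (F = ma): kg·m/s²  ✗
  wavelength (λ = v/f): m  ✗
  capacitance (C = Q/V): s⁴·A²/(kg·m²)  ✓ matches

Only capacitance has units s⁴·A²/(kg·m²).

Answer: capacitance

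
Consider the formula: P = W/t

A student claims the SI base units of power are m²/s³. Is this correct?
Units of each symbol in P = W/t:
  W (work): kg·m²/s²
  t (time): s  → in the denominator, contributes 1/s

Multiplying the contributions: [kg·m²/s²] · [1/s]
Adding exponents of each base unit: kg: 1, m: 2, s: -3
SI base units of power: kg·m²/s³

The claimed units m²/s³ (exponents m: 2, s: -3) do not match the derived units kg·m²/s³ (exponents kg: 1, m: 2, s: -3), so the claim is incorrect.

Answer: No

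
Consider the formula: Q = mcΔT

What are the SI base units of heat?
Units of each symbol in Q = mcΔT:
  m (mass): kg
  c (specific heat capacity, in J/(kg·K)): m²/(s²·K)
  ΔT (temperature change): K

Multiplying the contributions: [kg] · [m²/(s²·K)] · [K]
Adding exponents of each base unit: kg: 1, m: 2, s: -2
SI base units of heat: kg·m²/s²

Answer: kg·m²/s²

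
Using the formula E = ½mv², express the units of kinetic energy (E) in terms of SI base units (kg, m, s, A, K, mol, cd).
Units of each symbol in E = ½mv²:
  m (mass): kg
  v (speed): m/s  → to the power 2, contributes m²/s²
  The factor ½ is dimensionless.

Multiplying the contributions: [kg] · [m²/s²]
Adding exponents of each base unit: kg: 1, m: 2, s: -2
SI base units of kinetic energy: kg·m²/s²

Answer: kg·m²/s²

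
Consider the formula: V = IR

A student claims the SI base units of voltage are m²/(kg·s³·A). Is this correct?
Units of each symbol in V = IR:
  I (current): A
  R (resistance, in ohms): kg·m²/(s³·A²)

Multiplying the contributions: [A] · [kg·m²/(s³·A²)]
Adding exponents of each base unit: kg: 1, m: 2, s: -3, A: -1
SI base units of voltage: kg·m²/(s³·A)

The claimed units m²/(kg·s³·A) (exponents kg: -1, m: 2, s: -3, A: -1) do not match the derived units kg·m²/(s³·A) (exponents kg: 1, m: 2, s: -3, A: -1), so the claim is incorrect.

Answer: No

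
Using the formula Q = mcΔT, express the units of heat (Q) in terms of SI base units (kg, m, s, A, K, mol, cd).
Units of each symbol in Q = mcΔT:
  m (mass): kg
  c (specific heat capacity, in J/(kg·K)): m²/(s²·K)
  ΔT (temperature change): K

Multiplying the contributions: [kg] · [m²/(s²·K)] · [K]
Adding exponents of each base unit: kg: 1, m: 2, s: -2
SI base units of heat: kg·m²/s²

Answer: kg·m²/s²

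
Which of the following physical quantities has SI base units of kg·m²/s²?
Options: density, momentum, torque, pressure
Checking the SI base units of each option:
  density (ρ = m/V): kg/m³  ✗
  momentum (p = mv): kg·m/s  ✗
  torque (τ = Fr): kg·m²/s²  ✓ matches
  pressure (P = F/A): kg/(m·s²)  ✗

Only torque has units kg·m²/s².

Answer: torque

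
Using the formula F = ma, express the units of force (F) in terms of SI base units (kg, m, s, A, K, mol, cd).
Units of each symbol in F = ma:
  m (mass): kg
  a (acceleration): m/s²

Multiplying the contributions: [kg] · [m/s²]
Adding exponents of each base unit: kg: 1, m: 1, s: -2
SI base units of force: kg·m/s²

Answer: kg·m/s²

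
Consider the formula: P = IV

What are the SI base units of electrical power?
Units of each symbol in P = IV:
  I (current): A
  V (voltage, in volts): kg·m²/(s³·A)

Multiplying the contributions: [A] · [kg·m²/(s³·A)]
Adding exponents of each base unit: kg: 1, m: 2, s: -3
SI base units of electrical power: kg·m²/s³

Answer: kg·m²/s³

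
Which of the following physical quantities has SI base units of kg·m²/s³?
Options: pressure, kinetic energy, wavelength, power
Checking the SI base units of each option:
  pressure (P = F/A): kg/(m·s²)  ✗
  kinetic energy (E = ½mv²): kg·m²/s²  ✗
  wavelength (λ = v/f): m  ✗
  power (P = W/t): kg·m²/s³  ✓ matches

Only power has units kg·m²/s³.

Answer: power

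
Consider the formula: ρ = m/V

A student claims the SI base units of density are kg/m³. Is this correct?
Units of each symbol in ρ = m/V:
  m (mass): kg
  V (volume): m³  → in the denominator, contributes 1/m³

Multiplying the contributions: [kg] · [1/m³]
Adding exponents of each base unit: kg: 1, m: -3
SI base units of density: kg/m³

The claimed units kg/m³ match the derived units, so the claim is correct.

Answer: Yes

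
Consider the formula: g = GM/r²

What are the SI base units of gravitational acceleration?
Units of each symbol in g = GM/r²:
  G (gravitational constant): m³/(kg·s²)
  M (mass): kg
  r (distance): m  → to the power 2 in the denominator, contributes 1/m²

Multiplying the contributions: [m³/(kg·s²)] · [kg] · [1/m²]
Adding exponents of each base unit: m: 1, s: -2
SI base units of gravitational acceleration: m/s²

Answer: m/s²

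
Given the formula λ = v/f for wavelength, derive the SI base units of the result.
Units of each symbol in λ = v/f:
  v (wave speed): m/s
  f (frequency): 1/s  → in the denominator, contributes s

Multiplying the contributions: [m/s] · [s]
Adding exponents of each base unit: m: 1
SI base units of wavelength: m

Answer: m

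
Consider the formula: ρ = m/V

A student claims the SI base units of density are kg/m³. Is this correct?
Units of each symbol in ρ = m/V:
  m (mass): kg
  V (volume): m³  → in the denominator, contributes 1/m³

Multiplying the contributions: [kg] · [1/m³]
Adding exponents of each base unit: kg: 1, m: -3
SI base units of density: kg/m³

The claimed units kg/m³ match the derived units, so the claim is correct.

Answer: Yes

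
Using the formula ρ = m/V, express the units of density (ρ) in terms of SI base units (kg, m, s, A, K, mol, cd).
Units of each symbol in ρ = m/V:
  m (mass): kg
  V (volume): m³  → in the denominator, contributes 1/m³

Multiplying the contributions: [kg] · [1/m³]
Adding exponents of each base unit: kg: 1, m: -3
SI base units of density: kg/m³

Answer: kg/m³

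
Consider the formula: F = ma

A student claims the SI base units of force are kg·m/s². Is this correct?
Units of each symbol in F = ma:
  m (mass): kg
  a (acceleration): m/s²

Multiplying the contributions: [kg] · [m/s²]
Adding exponents of each base unit: kg: 1, m: 1, s: -2
SI base units of force: kg·m/s²

The claimed units kg·m/s² match the derived units, so the claim is correct.

Answer: Yes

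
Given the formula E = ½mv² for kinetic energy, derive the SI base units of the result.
Units of each symbol in E = ½mv²:
  m (mass): kg
  v (speed): m/s  → to the power 2, contributes m²/s²
  The factor ½ is dimensionless.

Multiplying the contributions: [kg] · [m²/s²]
Adding exponents of each base unit: kg: 1, m: 2, s: -2
SI base units of kinetic energy: kg·m²/s²

Answer: kg·m²/s²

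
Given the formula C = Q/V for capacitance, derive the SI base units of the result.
Units of each symbol in C = Q/V:
  Q (charge, in coulombs): s·A
  V (voltage, in volts): kg·m²/(s³·A)  → in the denominator, contributes s³·A/(kg·m²)

Multiplying the contributions: [s·A] · [s³·A/(kg·m²)]
Adding exponents of each base unit: kg: -1, m: -2, s: 4, A: 2
SI base units of capacitance: s⁴·A²/(kg·m²)

Answer: s⁴·A²/(kg·m²)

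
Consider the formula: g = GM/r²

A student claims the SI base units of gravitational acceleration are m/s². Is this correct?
Units of each symbol in g = GM/r²:
  G (gravitational constant): m³/(kg·s²)
  M (mass): kg
  r (distance): m  → to the power 2 in the denominator, contributes 1/m²

Multiplying the contributions: [m³/(kg·s²)] · [kg] · [1/m²]
Adding exponents of each base unit: m: 1, s: -2
SI base units of gravitational acceleration: m/s²

The claimed units m/s² match the derived units, so the claim is correct.

Answer: Yes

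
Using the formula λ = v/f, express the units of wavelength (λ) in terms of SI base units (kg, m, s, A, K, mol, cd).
Units of each symbol in λ = v/f:
  v (wave speed): m/s
  f (frequency): 1/s  → in the denominator, contributes s

Multiplying the contributions: [m/s] · [s]
Adding exponents of each base unit: m: 1
SI base units of wavelength: m

Answer: m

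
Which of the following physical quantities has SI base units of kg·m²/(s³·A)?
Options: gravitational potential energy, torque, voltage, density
Checking the SI base units of each option:
  gravitational potential energy (U = -GMm/r): kg·m²/s²  ✗
  torque (τ = Fr): kg·m²/s²  ✗
  voltage (V = IR): kg·m²/(s³·A)  ✓ matches
  density (ρ = m/V): kg/m³  ✗

Only voltage has units kg·m²/(s³·A).

Answer: voltage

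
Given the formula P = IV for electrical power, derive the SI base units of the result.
Units of each symbol in P = IV:
  I (current): A
  V (voltage, in volts): kg·m²/(s³·A)

Multiplying the contributions: [A] · [kg·m²/(s³·A)]
Adding exponents of each base unit: kg: 1, m: 2, s: -3
SI base units of electrical power: kg·m²/s³

Answer: kg·m²/s³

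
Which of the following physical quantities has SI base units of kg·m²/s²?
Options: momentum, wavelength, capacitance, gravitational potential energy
Checking the SI base units of each option:
  momentum (p = mv): kg·m/s  ✗
  wavelength (λ = v/f): m  ✗
  capacitance (C = Q/V): s⁴·A²/(kg·m²)  ✗
  gravitational potential energy (U = -GMm/r): kg·m²/s²  ✓ matches

Only gravitational potential energy has units kg·m²/s².

Answer: gravitational potential energy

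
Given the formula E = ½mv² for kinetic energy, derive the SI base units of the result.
Units of each symbol in E = ½mv²:
  m (mass): kg
  v (speed): m/s  → to the power 2, contributes m²/s²
  The factor ½ is dimensionless.

Multiplying the contributions: [kg] · [m²/s²]
Adding exponents of each base unit: kg: 1, m: 2, s: -2
SI base units of kinetic energy: kg·m²/s²

Answer: kg·m²/s²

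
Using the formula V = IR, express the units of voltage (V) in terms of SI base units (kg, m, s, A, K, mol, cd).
Units of each symbol in V = IR:
  I (current): A
  R (resistance, in ohms): kg·m²/(s³·A²)

Multiplying the contributions: [A] · [kg·m²/(s³·A²)]
Adding exponents of each base unit: kg: 1, m: 2, s: -3, A: -1
SI base units of voltage: kg·m²/(s³·A)

Answer: kg·m²/(s³·A)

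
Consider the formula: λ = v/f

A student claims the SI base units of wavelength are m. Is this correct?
Units of each symbol in λ = v/f:
  v (wave speed): m/s
  f (frequency): 1/s  → in the denominator, contributes s

Multiplying the contributions: [m/s] · [s]
Adding exponents of each base unit: m: 1
SI base units of wavelength: m

The claimed units m match the derived units, so the claim is correct.

Answer: Yes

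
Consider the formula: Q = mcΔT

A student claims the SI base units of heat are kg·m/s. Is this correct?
Units of each symbol in Q = mcΔT:
  m (mass): kg
  c (specific heat capacity, in J/(kg·K)): m²/(s²·K)
  ΔT (temperature change): K

Multiplying the contributions: [kg] · [m²/(s²·K)] · [K]
Adding exponents of each base unit: kg: 1, m: 2, s: -2
SI base units of heat: kg·m²/s²

The claimed units kg·m/s (exponents kg: 1, m: 1, s: -1) do not match the derived units kg·m²/s² (exponents kg: 1, m: 2, s: -2), so the claim is incorrect.

Answer: No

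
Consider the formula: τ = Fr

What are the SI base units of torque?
Units of each symbol in τ = Fr:
  F (force): kg·m/s²
  r (lever arm): m

Multiplying the contributions: [kg·m/s²] · [m]
Adding exponents of each base unit: kg: 1, m: 2, s: -2
SI base units of torque: kg·m²/s²

Answer: kg·m²/s²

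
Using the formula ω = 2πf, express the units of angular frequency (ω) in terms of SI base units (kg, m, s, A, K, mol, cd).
Units of each symbol in ω = 2πf:
  f (frequency): 1/s
  The factor 2π is dimensionless.

Multiplying the contributions: [1/s]
Adding exponents of each base unit: s: -1
SI base units of angular frequency: 1/s

Answer: 1/s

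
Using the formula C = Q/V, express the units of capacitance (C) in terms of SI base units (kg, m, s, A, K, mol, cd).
Units of each symbol in C = Q/V:
  Q (charge, in coulombs): s·A
  V (voltage, in volts): kg·m²/(s³·A)  → in the denominator, contributes s³·A/(kg·m²)

Multiplying the contributions: [s·A] · [s³·A/(kg·m²)]
Adding exponents of each base unit: kg: -1, m: -2, s: 4, A: 2
SI base units of capacitance: s⁴·A²/(kg·m²)

Answer: s⁴·A²/(kg·m²)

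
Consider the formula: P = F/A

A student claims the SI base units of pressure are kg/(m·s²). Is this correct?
Units of each symbol in P = F/A:
  F (force): kg·m/s²
  A (area): m²  → in the denominator, contributes 1/m²

Multiplying the contributions: [kg·m/s²] · [1/m²]
Adding exponents of each base unit: kg: 1, m: -1, s: -2
SI base units of pressure: kg/(m·s²)

The claimed units kg/(m·s²) match the derived units, so the claim is correct.

Answer: Yes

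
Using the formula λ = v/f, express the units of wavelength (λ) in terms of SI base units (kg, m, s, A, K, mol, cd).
Units of each symbol in λ = v/f:
  v (wave speed): m/s
  f (frequency): 1/s  → in the denominator, contributes s

Multiplying the contributions: [m/s] · [s]
Adding exponents of each base unit: m: 1
SI base units of wavelength: m

Answer: m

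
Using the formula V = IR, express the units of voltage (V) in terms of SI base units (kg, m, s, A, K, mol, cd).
Units of each symbol in V = IR:
  I (current): A
  R (resistance, in ohms): kg·m²/(s³·A²)

Multiplying the contributions: [A] · [kg·m²/(s³·A²)]
Adding exponents of each base unit: kg: 1, m: 2, s: -3, A: -1
SI base units of voltage: kg·m²/(s³·A)

Answer: kg·m²/(s³·A)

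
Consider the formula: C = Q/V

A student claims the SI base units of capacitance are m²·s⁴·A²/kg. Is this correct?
Units of each symbol in C = Q/V:
  Q (charge, in coulombs): s·A
  V (voltage, in volts): kg·m²/(s³·A)  → in the denominator, contributes s³·A/(kg·m²)

Multiplying the contributions: [s·A] · [s³·A/(kg·m²)]
Adding exponents of each base unit: kg: -1, m: -2, s: 4, A: 2
SI base units of capacitance: s⁴·A²/(kg·m²)

The claimed units m²·s⁴·A²/kg (exponents kg: -1, m: 2, s: 4, A: 2) do not match the derived units s⁴·A²/(kg·m²) (exponents kg: -1, m: -2, s: 4, A: 2), so the claim is incorrect.

Answer: No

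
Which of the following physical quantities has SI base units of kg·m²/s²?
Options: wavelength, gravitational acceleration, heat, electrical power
Checking the SI base units of each option:
  wavelength (λ = v/f): m  ✗
  gravitational acceleration (g = GM/r²): m/s²  ✗
  heat (Q = mcΔT): kg·m²/s²  ✓ matches
  electrical power (P = IV): kg·m²/s³  ✗

Only heat has units kg·m²/s².

Answer: heat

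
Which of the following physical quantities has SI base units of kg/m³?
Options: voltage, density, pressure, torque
Checking the SI base units of each option:
  voltage (V = IR): kg·m²/(s³·A)  ✗
  density (ρ = m/V): kg/m³  ✓ matches
  pressure (P = F/A): kg/(m·s²)  ✗
  torque (τ = Fr): kg·m²/s²  ✗

Only density has units kg/m³.

Answer: density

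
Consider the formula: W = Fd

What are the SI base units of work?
Units of each symbol in W = Fd:
  F (force): kg·m/s²
  d (displacement): m

Multiplying the contributions: [kg·m/s²] · [m]
Adding exponents of each base unit: kg: 1, m: 2, s: -2
SI base units of work: kg·m²/s²

Answer: kg·m²/s²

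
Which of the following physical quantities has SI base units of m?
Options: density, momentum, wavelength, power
Checking the SI base units of each option:
  density (ρ = m/V): kg/m³  ✗
  momentum (p = mv): kg·m/s  ✗
  wavelength (λ = v/f): m  ✓ matches
  power (P = W/t): kg·m²/s³  ✗

Only wavelength has units m.

Answer: wavelength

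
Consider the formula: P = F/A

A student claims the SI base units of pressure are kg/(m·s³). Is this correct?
Units of each symbol in P = F/A:
  F (force): kg·m/s²
  A (area): m²  → in the denominator, contributes 1/m²

Multiplying the contributions: [kg·m/s²] · [1/m²]
Adding exponents of each base unit: kg: 1, m: -1, s: -2
SI base units of pressure: kg/(m·s²)

The claimed units kg/(m·s³) (exponents kg: 1, m: -1, s: -3) do not match the derived units kg/(m·s²) (exponents kg: 1, m: -1, s: -2), so the claim is incorrect.

Answer: No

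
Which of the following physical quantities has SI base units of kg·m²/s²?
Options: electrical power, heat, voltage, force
Checking the SI base units of each option:
  electrical power (P = IV): kg·m²/s³  ✗
  heat (Q = mcΔT): kg·m²/s²  ✓ matches
  voltage (V = IR): kg·m²/(s³·A)  ✗
  force (F = ma): kg·m/s²  ✗

Only heat has units kg·m²/s².

Answer: heat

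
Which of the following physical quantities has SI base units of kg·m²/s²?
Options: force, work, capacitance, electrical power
Checking the SI base units of each option:
  force (F = ma): kg·m/s²  ✗
  work (W = Fd): kg·m²/s²  ✓ matches
  capacitance (C = Q/V): s⁴·A²/(kg·m²)  ✗
  electrical power (P = IV): kg·m²/s³  ✗

Only work has units kg·m²/s².

Answer: work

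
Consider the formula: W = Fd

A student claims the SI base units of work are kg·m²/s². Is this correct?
Units of each symbol in W = Fd:
  F (force): kg·m/s²
  d (displacement): m

Multiplying the contributions: [kg·m/s²] · [m]
Adding exponents of each base unit: kg: 1, m: 2, s: -2
SI base units of work: kg·m²/s²

The claimed units kg·m²/s² match the derived units, so the claim is correct.

Answer: Yes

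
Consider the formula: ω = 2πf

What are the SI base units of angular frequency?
Units of each symbol in ω = 2πf:
  f (frequency): 1/s
  The factor 2π is dimensionless.

Multiplying the contributions: [1/s]
Adding exponents of each base unit: s: -1
SI base units of angular frequency: 1/s

Answer: 1/s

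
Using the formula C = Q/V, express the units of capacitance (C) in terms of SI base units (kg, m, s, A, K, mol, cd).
Units of each symbol in C = Q/V:
  Q (charge, in coulombs): s·A
  V (voltage, in volts): kg·m²/(s³·A)  → in the denominator, contributes s³·A/(kg·m²)

Multiplying the contributions: [s·A] · [s³·A/(kg·m²)]
Adding exponents of each base unit: kg: -1, m: -2, s: 4, A: 2
SI base units of capacitance: s⁴·A²/(kg·m²)

Answer: s⁴·A²/(kg·m²)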